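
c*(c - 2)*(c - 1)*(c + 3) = c^4 - 7*c^2 + 6*c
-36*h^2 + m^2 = (-6*h + m)*(6*h + m)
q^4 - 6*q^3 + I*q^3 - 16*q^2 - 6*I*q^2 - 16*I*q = q*(q - 8)*(q + 2)*(q + I)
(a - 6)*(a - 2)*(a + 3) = a^3 - 5*a^2 - 12*a + 36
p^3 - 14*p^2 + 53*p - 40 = (p - 8)*(p - 5)*(p - 1)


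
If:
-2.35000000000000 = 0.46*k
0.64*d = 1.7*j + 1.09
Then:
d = 2.65625*j + 1.703125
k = -5.11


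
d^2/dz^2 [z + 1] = 0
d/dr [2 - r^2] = -2*r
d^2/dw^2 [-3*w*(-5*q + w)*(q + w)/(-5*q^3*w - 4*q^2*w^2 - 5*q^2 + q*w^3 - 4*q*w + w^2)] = 6*q/(q^3*w^3 + 3*q^2*w^2 + 3*q*w + 1)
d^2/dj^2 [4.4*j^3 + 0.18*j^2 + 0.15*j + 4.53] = 26.4*j + 0.36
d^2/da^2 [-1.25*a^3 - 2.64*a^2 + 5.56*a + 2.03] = -7.5*a - 5.28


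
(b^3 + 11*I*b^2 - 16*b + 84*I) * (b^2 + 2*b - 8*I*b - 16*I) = b^5 + 2*b^4 + 3*I*b^4 + 72*b^3 + 6*I*b^3 + 144*b^2 + 212*I*b^2 + 672*b + 424*I*b + 1344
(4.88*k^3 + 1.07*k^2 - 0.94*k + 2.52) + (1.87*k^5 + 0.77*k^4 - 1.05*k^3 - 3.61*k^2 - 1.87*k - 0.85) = 1.87*k^5 + 0.77*k^4 + 3.83*k^3 - 2.54*k^2 - 2.81*k + 1.67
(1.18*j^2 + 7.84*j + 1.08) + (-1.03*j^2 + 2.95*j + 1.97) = 0.15*j^2 + 10.79*j + 3.05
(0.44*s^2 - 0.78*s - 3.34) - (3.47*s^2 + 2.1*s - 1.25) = -3.03*s^2 - 2.88*s - 2.09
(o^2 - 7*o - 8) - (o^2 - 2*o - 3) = -5*o - 5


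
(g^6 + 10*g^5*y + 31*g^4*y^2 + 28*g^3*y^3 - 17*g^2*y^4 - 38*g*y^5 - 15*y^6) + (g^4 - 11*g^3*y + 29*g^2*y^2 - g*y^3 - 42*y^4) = g^6 + 10*g^5*y + 31*g^4*y^2 + g^4 + 28*g^3*y^3 - 11*g^3*y - 17*g^2*y^4 + 29*g^2*y^2 - 38*g*y^5 - g*y^3 - 15*y^6 - 42*y^4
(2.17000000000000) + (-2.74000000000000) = -0.570000000000000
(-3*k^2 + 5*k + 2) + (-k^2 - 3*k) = -4*k^2 + 2*k + 2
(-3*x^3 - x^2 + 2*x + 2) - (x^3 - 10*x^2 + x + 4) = -4*x^3 + 9*x^2 + x - 2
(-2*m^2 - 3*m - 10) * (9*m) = -18*m^3 - 27*m^2 - 90*m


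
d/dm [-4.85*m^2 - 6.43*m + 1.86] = -9.7*m - 6.43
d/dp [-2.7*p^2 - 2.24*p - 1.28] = -5.4*p - 2.24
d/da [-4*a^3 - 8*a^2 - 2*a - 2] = -12*a^2 - 16*a - 2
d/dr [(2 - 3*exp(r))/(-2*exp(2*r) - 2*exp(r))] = (-3*exp(2*r) + 4*exp(r) + 2)*exp(-r)/(2*(exp(2*r) + 2*exp(r) + 1))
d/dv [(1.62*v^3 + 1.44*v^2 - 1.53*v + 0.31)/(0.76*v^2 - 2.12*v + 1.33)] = (1.2312*v^4 - 6.8688*v^3 + 4.5738*v^2 + 3.3592*v - 1.3777)/(0.5776*v^4 - 3.2224*v^3 + 6.516*v^2 - 5.6392*v + 1.7689)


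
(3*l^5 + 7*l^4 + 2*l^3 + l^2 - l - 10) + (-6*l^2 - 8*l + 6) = 3*l^5 + 7*l^4 + 2*l^3 - 5*l^2 - 9*l - 4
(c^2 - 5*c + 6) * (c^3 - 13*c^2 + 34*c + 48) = c^5 - 18*c^4 + 105*c^3 - 200*c^2 - 36*c + 288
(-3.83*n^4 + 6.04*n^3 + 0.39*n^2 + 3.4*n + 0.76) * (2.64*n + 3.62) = -10.1112*n^5 + 2.081*n^4 + 22.8944*n^3 + 10.3878*n^2 + 14.3144*n + 2.7512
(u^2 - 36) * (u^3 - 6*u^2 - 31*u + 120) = u^5 - 6*u^4 - 67*u^3 + 336*u^2 + 1116*u - 4320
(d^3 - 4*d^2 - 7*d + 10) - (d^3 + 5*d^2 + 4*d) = -9*d^2 - 11*d + 10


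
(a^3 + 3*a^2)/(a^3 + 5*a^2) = (a + 3)/(a + 5)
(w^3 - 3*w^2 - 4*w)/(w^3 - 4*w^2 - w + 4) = w/(w - 1)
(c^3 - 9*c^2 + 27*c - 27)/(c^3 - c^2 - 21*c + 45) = (c - 3)/(c + 5)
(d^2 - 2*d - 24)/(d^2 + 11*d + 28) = (d - 6)/(d + 7)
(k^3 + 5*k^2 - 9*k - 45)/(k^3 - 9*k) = (k + 5)/k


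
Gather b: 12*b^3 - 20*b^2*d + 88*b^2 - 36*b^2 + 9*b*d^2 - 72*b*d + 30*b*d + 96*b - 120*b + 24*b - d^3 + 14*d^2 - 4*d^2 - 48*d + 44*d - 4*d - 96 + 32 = 12*b^3 + b^2*(52 - 20*d) + b*(9*d^2 - 42*d) - d^3 + 10*d^2 - 8*d - 64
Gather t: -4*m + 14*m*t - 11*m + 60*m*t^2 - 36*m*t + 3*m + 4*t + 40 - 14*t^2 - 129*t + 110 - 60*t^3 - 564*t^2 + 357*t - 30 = -12*m - 60*t^3 + t^2*(60*m - 578) + t*(232 - 22*m) + 120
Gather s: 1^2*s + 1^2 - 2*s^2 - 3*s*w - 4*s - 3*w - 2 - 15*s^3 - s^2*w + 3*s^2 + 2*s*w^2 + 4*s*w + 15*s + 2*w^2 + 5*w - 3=-15*s^3 + s^2*(1 - w) + s*(2*w^2 + w + 12) + 2*w^2 + 2*w - 4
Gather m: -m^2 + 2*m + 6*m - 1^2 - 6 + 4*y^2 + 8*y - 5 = -m^2 + 8*m + 4*y^2 + 8*y - 12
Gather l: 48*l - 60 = 48*l - 60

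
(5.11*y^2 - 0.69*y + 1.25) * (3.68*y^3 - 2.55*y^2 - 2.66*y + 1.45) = 18.8048*y^5 - 15.5697*y^4 - 7.2331*y^3 + 6.0574*y^2 - 4.3255*y + 1.8125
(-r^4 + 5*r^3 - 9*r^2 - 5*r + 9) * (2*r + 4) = -2*r^5 + 6*r^4 + 2*r^3 - 46*r^2 - 2*r + 36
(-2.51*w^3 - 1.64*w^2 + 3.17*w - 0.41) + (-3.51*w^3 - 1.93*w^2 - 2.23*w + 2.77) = -6.02*w^3 - 3.57*w^2 + 0.94*w + 2.36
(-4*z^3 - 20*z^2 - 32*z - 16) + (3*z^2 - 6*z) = -4*z^3 - 17*z^2 - 38*z - 16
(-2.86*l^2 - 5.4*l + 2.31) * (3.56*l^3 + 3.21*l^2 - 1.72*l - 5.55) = -10.1816*l^5 - 28.4046*l^4 - 4.1912*l^3 + 32.5761*l^2 + 25.9968*l - 12.8205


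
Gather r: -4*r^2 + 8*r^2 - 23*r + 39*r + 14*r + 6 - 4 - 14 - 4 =4*r^2 + 30*r - 16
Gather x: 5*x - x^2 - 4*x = -x^2 + x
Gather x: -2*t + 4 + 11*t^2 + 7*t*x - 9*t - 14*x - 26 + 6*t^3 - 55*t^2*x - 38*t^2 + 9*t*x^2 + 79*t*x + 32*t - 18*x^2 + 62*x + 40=6*t^3 - 27*t^2 + 21*t + x^2*(9*t - 18) + x*(-55*t^2 + 86*t + 48) + 18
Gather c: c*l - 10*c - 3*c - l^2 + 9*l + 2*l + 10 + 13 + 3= c*(l - 13) - l^2 + 11*l + 26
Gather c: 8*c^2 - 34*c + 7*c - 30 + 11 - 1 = 8*c^2 - 27*c - 20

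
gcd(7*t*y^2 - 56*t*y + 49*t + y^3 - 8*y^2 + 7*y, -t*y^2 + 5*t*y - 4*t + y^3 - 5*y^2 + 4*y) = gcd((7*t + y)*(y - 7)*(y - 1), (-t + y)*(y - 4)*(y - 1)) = y - 1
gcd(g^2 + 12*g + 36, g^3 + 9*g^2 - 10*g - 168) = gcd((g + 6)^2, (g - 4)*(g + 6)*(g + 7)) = g + 6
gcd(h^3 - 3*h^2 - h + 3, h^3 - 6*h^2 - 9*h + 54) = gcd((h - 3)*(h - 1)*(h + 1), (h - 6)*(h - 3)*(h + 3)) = h - 3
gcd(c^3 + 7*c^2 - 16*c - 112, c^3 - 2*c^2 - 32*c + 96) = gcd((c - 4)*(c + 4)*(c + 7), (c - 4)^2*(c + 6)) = c - 4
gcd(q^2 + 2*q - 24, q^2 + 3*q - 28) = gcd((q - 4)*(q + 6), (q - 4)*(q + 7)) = q - 4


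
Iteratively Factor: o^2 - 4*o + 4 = (o - 2)*(o - 2)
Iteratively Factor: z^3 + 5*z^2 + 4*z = (z + 1)*(z^2 + 4*z) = z*(z + 1)*(z + 4)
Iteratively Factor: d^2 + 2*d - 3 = (d + 3)*(d - 1)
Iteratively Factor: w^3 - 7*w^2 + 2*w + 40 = (w - 4)*(w^2 - 3*w - 10) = (w - 5)*(w - 4)*(w + 2)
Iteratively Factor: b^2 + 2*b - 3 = (b - 1)*(b + 3)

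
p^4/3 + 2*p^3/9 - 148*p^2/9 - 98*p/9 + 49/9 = (p/3 + 1/3)*(p - 7)*(p - 1/3)*(p + 7)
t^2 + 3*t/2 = t*(t + 3/2)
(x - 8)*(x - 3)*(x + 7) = x^3 - 4*x^2 - 53*x + 168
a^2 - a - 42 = (a - 7)*(a + 6)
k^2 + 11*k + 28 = (k + 4)*(k + 7)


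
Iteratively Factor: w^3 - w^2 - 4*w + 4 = (w - 1)*(w^2 - 4) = (w - 1)*(w + 2)*(w - 2)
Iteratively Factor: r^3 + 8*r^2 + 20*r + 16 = (r + 2)*(r^2 + 6*r + 8) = (r + 2)*(r + 4)*(r + 2)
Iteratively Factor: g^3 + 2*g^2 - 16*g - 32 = (g - 4)*(g^2 + 6*g + 8) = (g - 4)*(g + 2)*(g + 4)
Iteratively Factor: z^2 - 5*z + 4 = (z - 1)*(z - 4)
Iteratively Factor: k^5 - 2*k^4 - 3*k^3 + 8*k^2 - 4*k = (k - 2)*(k^4 - 3*k^2 + 2*k) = (k - 2)*(k - 1)*(k^3 + k^2 - 2*k) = (k - 2)*(k - 1)*(k + 2)*(k^2 - k) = (k - 2)*(k - 1)^2*(k + 2)*(k)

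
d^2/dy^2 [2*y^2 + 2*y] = 4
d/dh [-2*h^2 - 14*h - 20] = -4*h - 14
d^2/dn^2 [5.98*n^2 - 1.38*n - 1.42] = 11.9600000000000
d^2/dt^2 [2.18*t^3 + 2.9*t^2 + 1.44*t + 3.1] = 13.08*t + 5.8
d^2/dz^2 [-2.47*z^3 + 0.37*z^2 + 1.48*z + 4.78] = 0.74 - 14.82*z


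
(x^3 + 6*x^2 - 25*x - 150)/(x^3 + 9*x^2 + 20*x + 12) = (x^2 - 25)/(x^2 + 3*x + 2)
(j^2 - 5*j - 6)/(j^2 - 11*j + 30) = (j + 1)/(j - 5)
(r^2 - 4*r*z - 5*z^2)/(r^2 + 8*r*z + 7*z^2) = (r - 5*z)/(r + 7*z)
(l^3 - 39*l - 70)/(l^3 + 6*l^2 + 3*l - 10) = (l - 7)/(l - 1)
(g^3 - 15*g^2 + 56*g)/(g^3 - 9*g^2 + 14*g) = (g - 8)/(g - 2)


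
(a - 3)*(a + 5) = a^2 + 2*a - 15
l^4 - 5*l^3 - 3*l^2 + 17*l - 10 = (l - 5)*(l - 1)^2*(l + 2)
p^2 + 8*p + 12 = (p + 2)*(p + 6)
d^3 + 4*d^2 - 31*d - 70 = (d - 5)*(d + 2)*(d + 7)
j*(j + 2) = j^2 + 2*j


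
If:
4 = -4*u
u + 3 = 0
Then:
No Solution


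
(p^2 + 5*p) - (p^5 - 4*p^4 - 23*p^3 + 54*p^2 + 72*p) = -p^5 + 4*p^4 + 23*p^3 - 53*p^2 - 67*p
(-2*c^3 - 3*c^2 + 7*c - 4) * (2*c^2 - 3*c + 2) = -4*c^5 + 19*c^3 - 35*c^2 + 26*c - 8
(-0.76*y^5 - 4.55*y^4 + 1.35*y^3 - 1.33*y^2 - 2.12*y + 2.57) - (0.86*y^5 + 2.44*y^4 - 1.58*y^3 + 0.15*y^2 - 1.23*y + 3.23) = -1.62*y^5 - 6.99*y^4 + 2.93*y^3 - 1.48*y^2 - 0.89*y - 0.66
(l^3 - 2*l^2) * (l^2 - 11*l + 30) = l^5 - 13*l^4 + 52*l^3 - 60*l^2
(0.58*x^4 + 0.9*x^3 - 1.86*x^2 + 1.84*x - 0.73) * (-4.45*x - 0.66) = -2.581*x^5 - 4.3878*x^4 + 7.683*x^3 - 6.9604*x^2 + 2.0341*x + 0.4818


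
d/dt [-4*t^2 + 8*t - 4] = 8 - 8*t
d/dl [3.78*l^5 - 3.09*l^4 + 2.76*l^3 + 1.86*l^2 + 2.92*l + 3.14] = 18.9*l^4 - 12.36*l^3 + 8.28*l^2 + 3.72*l + 2.92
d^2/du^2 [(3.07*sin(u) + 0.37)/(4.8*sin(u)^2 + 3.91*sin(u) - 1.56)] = (-70.7328*sin(u)^5 + 23.5185599999999*sin(u)^4 - 17.2958400000001*sin(u)^3 + 15.6841910000001*sin(u)^2 + 169.865916*sin(u) + 54.3058579999999)/(4.8*sin(u)^2 + 3.91*sin(u) - 1.56)^3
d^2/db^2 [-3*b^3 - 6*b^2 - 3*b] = -18*b - 12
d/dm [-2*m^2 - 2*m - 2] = -4*m - 2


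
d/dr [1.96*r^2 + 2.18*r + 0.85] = 3.92*r + 2.18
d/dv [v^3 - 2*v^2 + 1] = v*(3*v - 4)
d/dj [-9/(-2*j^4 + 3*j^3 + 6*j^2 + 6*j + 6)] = 9*(-8*j^3 + 9*j^2 + 12*j + 6)/(-2*j^4 + 3*j^3 + 6*j^2 + 6*j + 6)^2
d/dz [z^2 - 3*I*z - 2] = 2*z - 3*I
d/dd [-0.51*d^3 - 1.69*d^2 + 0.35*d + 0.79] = -1.53*d^2 - 3.38*d + 0.35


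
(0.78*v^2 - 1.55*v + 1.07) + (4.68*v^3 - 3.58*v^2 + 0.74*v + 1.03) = 4.68*v^3 - 2.8*v^2 - 0.81*v + 2.1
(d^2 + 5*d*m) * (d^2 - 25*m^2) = d^4 + 5*d^3*m - 25*d^2*m^2 - 125*d*m^3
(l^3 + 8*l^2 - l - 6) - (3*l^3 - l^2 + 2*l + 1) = -2*l^3 + 9*l^2 - 3*l - 7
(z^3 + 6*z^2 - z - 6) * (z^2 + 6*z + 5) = z^5 + 12*z^4 + 40*z^3 + 18*z^2 - 41*z - 30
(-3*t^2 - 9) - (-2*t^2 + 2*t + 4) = -t^2 - 2*t - 13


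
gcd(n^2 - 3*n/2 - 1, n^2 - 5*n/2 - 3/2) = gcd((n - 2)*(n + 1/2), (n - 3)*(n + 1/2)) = n + 1/2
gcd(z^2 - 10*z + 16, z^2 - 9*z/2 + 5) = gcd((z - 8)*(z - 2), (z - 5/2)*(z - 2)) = z - 2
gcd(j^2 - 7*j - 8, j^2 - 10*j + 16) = j - 8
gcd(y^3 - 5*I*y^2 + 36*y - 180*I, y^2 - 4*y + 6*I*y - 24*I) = y + 6*I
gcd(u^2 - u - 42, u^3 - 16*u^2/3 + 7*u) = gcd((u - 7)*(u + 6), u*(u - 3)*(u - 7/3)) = 1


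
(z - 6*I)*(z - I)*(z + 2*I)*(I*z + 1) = I*z^4 + 6*z^3 + 3*I*z^2 + 20*z - 12*I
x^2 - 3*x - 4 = (x - 4)*(x + 1)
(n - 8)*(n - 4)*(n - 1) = n^3 - 13*n^2 + 44*n - 32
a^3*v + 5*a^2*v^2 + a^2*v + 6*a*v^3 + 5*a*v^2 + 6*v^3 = (a + 2*v)*(a + 3*v)*(a*v + v)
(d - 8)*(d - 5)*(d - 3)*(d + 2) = d^4 - 14*d^3 + 47*d^2 + 38*d - 240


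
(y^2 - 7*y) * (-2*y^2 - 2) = -2*y^4 + 14*y^3 - 2*y^2 + 14*y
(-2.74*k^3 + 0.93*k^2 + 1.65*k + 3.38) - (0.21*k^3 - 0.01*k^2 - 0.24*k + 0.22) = -2.95*k^3 + 0.94*k^2 + 1.89*k + 3.16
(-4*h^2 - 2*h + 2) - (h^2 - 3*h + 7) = -5*h^2 + h - 5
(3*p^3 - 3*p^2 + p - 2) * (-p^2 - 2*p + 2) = -3*p^5 - 3*p^4 + 11*p^3 - 6*p^2 + 6*p - 4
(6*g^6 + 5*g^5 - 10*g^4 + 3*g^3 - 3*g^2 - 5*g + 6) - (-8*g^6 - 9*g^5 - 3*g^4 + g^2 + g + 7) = 14*g^6 + 14*g^5 - 7*g^4 + 3*g^3 - 4*g^2 - 6*g - 1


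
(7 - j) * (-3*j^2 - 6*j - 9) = 3*j^3 - 15*j^2 - 33*j - 63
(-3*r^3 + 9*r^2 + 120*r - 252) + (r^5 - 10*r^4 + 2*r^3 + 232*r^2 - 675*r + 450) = r^5 - 10*r^4 - r^3 + 241*r^2 - 555*r + 198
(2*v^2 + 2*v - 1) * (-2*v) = -4*v^3 - 4*v^2 + 2*v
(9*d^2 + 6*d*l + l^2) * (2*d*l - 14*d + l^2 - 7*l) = 18*d^3*l - 126*d^3 + 21*d^2*l^2 - 147*d^2*l + 8*d*l^3 - 56*d*l^2 + l^4 - 7*l^3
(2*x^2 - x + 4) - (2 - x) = 2*x^2 + 2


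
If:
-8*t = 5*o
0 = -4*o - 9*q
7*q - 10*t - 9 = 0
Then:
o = 324/113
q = -144/113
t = -405/226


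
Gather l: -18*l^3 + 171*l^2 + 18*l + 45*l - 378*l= -18*l^3 + 171*l^2 - 315*l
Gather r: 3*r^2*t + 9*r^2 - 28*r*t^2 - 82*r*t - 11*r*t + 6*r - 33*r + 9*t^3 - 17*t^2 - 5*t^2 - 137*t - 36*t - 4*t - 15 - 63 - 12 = r^2*(3*t + 9) + r*(-28*t^2 - 93*t - 27) + 9*t^3 - 22*t^2 - 177*t - 90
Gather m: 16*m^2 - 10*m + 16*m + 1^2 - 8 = 16*m^2 + 6*m - 7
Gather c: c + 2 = c + 2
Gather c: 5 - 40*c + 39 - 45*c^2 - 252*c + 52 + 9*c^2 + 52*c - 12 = -36*c^2 - 240*c + 84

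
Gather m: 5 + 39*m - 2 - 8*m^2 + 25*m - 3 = -8*m^2 + 64*m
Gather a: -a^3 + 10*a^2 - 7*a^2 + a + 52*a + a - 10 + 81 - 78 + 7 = -a^3 + 3*a^2 + 54*a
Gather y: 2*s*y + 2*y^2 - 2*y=2*y^2 + y*(2*s - 2)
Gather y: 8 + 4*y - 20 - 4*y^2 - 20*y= -4*y^2 - 16*y - 12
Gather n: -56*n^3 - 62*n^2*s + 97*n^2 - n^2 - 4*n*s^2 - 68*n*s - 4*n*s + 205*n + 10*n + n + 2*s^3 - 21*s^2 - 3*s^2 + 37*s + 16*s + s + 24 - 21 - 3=-56*n^3 + n^2*(96 - 62*s) + n*(-4*s^2 - 72*s + 216) + 2*s^3 - 24*s^2 + 54*s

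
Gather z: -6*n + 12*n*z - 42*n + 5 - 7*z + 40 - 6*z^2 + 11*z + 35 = -48*n - 6*z^2 + z*(12*n + 4) + 80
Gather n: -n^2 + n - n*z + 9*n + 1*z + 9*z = -n^2 + n*(10 - z) + 10*z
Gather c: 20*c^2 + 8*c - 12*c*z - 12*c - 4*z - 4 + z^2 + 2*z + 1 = 20*c^2 + c*(-12*z - 4) + z^2 - 2*z - 3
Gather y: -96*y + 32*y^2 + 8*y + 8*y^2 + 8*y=40*y^2 - 80*y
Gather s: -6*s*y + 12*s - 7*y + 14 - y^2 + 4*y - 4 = s*(12 - 6*y) - y^2 - 3*y + 10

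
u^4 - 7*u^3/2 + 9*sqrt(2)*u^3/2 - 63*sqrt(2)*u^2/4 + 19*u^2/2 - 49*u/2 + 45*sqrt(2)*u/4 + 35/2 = (u - 5/2)*(u - 1)*(u + sqrt(2))*(u + 7*sqrt(2)/2)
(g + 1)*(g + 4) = g^2 + 5*g + 4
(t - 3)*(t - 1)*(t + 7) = t^3 + 3*t^2 - 25*t + 21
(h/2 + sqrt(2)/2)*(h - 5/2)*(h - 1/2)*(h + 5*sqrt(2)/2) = h^4/2 - 3*h^3/2 + 7*sqrt(2)*h^3/4 - 21*sqrt(2)*h^2/4 + 25*h^2/8 - 15*h/2 + 35*sqrt(2)*h/16 + 25/8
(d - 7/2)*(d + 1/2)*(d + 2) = d^3 - d^2 - 31*d/4 - 7/2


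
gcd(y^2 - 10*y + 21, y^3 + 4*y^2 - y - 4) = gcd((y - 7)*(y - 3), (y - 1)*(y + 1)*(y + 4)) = 1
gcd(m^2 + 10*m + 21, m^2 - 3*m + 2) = 1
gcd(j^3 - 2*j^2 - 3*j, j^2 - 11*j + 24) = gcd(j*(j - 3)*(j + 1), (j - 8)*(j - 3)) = j - 3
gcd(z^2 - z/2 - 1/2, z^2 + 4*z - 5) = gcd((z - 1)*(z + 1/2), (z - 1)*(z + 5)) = z - 1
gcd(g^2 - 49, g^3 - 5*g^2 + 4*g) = 1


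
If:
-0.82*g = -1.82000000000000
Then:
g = 2.22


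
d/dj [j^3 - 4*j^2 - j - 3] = 3*j^2 - 8*j - 1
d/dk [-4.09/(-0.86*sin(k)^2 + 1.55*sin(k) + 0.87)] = (6.3395 - 7.0348*sin(k))*cos(k)/(-0.86*sin(k)^2 + 1.55*sin(k) + 0.87)^2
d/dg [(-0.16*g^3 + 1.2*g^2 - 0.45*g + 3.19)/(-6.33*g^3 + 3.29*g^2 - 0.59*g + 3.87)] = (-4.44089209850063e-16*g^5 + 7.0696*g^4 - 5.5082*g^3 + 59.493*g^2 - 11.7022*g + 0.1406)/(40.0689*g^6 - 41.6514*g^5 + 18.2935*g^4 - 52.8764*g^3 + 25.8127*g^2 - 4.5666*g + 14.9769)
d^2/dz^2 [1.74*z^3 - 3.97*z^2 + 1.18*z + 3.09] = 10.44*z - 7.94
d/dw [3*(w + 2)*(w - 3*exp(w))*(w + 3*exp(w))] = 9*w^2 - 54*w*exp(2*w) + 12*w - 135*exp(2*w)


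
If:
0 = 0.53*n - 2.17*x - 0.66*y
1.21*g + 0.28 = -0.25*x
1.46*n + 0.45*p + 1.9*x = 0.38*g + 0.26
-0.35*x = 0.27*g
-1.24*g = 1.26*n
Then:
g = -0.28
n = 0.27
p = -1.43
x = 0.21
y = -0.48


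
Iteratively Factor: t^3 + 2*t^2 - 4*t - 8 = (t - 2)*(t^2 + 4*t + 4) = (t - 2)*(t + 2)*(t + 2)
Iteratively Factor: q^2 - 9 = (q - 3)*(q + 3)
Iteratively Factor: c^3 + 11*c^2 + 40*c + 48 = (c + 4)*(c^2 + 7*c + 12) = (c + 3)*(c + 4)*(c + 4)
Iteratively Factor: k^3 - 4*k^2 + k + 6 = (k - 2)*(k^2 - 2*k - 3) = (k - 3)*(k - 2)*(k + 1)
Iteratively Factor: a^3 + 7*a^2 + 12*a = (a + 3)*(a^2 + 4*a) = (a + 3)*(a + 4)*(a)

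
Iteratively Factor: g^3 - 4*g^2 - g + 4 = (g - 4)*(g^2 - 1) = (g - 4)*(g - 1)*(g + 1)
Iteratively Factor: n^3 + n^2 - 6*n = (n + 3)*(n^2 - 2*n) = (n - 2)*(n + 3)*(n)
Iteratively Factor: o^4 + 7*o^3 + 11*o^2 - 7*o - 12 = (o + 4)*(o^3 + 3*o^2 - o - 3) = (o + 3)*(o + 4)*(o^2 - 1) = (o - 1)*(o + 3)*(o + 4)*(o + 1)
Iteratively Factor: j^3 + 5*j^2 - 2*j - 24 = (j - 2)*(j^2 + 7*j + 12) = (j - 2)*(j + 4)*(j + 3)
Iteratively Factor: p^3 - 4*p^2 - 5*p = (p)*(p^2 - 4*p - 5) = p*(p - 5)*(p + 1)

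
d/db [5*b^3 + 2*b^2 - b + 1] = 15*b^2 + 4*b - 1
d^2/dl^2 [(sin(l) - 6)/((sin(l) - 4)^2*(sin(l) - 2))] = 2*(-2*sin(l)^5 + 26*sin(l)^4 - 73*sin(l)^3 - 42*sin(l)^2 + 324*sin(l) - 200)/((sin(l) - 4)^4*(sin(l) - 2)^3)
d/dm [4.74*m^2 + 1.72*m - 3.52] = 9.48*m + 1.72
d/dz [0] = 0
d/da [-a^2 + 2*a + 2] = 2 - 2*a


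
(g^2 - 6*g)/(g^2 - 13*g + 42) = g/(g - 7)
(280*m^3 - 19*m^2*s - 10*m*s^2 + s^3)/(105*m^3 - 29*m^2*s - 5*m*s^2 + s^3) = (-8*m + s)/(-3*m + s)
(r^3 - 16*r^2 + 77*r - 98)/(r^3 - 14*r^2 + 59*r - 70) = (r - 7)/(r - 5)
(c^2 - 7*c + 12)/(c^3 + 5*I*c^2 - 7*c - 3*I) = (c^2 - 7*c + 12)/(c^3 + 5*I*c^2 - 7*c - 3*I)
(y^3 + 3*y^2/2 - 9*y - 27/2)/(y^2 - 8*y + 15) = (2*y^2 + 9*y + 9)/(2*(y - 5))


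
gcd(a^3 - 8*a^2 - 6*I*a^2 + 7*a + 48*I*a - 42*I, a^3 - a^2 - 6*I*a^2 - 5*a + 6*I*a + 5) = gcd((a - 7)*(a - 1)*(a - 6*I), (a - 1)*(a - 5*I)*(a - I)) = a - 1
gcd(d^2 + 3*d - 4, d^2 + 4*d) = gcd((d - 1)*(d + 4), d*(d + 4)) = d + 4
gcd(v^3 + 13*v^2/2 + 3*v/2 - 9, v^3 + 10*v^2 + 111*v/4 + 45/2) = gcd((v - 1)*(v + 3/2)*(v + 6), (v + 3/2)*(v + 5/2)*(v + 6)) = v^2 + 15*v/2 + 9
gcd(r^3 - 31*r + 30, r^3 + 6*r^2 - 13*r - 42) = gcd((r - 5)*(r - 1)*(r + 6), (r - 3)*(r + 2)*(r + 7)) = 1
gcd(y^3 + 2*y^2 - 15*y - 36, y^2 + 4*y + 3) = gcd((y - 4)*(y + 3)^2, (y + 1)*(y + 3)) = y + 3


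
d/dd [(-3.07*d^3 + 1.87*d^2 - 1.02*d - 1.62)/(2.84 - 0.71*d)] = (4.3594*d^3 - 27.4841*d^2 + 10.6216*d - 4.047)/(0.5041*d^2 - 4.0328*d + 8.0656)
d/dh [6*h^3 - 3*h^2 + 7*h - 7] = 18*h^2 - 6*h + 7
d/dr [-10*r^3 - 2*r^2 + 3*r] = -30*r^2 - 4*r + 3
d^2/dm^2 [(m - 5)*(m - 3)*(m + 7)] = 6*m - 2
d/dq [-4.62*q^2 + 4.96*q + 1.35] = 4.96 - 9.24*q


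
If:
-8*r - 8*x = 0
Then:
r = -x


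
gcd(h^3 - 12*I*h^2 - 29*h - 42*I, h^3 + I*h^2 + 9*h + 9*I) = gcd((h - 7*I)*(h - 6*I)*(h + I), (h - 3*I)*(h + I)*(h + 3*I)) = h + I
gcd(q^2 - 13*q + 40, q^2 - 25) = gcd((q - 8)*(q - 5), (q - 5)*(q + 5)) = q - 5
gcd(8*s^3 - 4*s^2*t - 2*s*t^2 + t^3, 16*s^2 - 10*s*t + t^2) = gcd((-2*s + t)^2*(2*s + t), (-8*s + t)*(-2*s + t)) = 2*s - t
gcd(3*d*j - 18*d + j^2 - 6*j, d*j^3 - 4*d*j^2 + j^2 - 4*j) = 1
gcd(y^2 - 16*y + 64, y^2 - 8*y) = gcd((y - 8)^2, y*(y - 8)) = y - 8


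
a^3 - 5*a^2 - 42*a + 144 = (a - 8)*(a - 3)*(a + 6)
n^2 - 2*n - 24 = (n - 6)*(n + 4)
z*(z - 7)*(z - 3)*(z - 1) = z^4 - 11*z^3 + 31*z^2 - 21*z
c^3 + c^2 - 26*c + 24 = (c - 4)*(c - 1)*(c + 6)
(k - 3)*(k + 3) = k^2 - 9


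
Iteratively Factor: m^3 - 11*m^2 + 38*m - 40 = (m - 5)*(m^2 - 6*m + 8) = (m - 5)*(m - 4)*(m - 2)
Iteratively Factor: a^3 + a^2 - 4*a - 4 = (a + 2)*(a^2 - a - 2) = (a + 1)*(a + 2)*(a - 2)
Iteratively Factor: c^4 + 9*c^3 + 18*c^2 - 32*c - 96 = (c + 4)*(c^3 + 5*c^2 - 2*c - 24) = (c + 3)*(c + 4)*(c^2 + 2*c - 8) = (c + 3)*(c + 4)^2*(c - 2)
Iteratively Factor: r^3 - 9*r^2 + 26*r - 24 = (r - 4)*(r^2 - 5*r + 6) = (r - 4)*(r - 3)*(r - 2)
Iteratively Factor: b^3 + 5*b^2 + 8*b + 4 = (b + 1)*(b^2 + 4*b + 4) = (b + 1)*(b + 2)*(b + 2)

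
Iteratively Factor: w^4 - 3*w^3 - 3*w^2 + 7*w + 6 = (w - 2)*(w^3 - w^2 - 5*w - 3) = (w - 3)*(w - 2)*(w^2 + 2*w + 1) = (w - 3)*(w - 2)*(w + 1)*(w + 1)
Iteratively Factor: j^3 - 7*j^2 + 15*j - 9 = (j - 1)*(j^2 - 6*j + 9) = (j - 3)*(j - 1)*(j - 3)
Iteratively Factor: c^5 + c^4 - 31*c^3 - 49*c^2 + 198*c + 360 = (c + 2)*(c^4 - c^3 - 29*c^2 + 9*c + 180) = (c - 3)*(c + 2)*(c^3 + 2*c^2 - 23*c - 60) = (c - 3)*(c + 2)*(c + 3)*(c^2 - c - 20) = (c - 3)*(c + 2)*(c + 3)*(c + 4)*(c - 5)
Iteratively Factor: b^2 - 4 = (b - 2)*(b + 2)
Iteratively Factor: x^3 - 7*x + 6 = (x - 1)*(x^2 + x - 6) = (x - 1)*(x + 3)*(x - 2)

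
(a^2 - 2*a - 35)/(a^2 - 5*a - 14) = (a + 5)/(a + 2)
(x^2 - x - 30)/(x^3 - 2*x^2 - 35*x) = (x - 6)/(x*(x - 7))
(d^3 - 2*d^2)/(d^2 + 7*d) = d*(d - 2)/(d + 7)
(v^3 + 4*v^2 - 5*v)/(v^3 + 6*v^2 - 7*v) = (v + 5)/(v + 7)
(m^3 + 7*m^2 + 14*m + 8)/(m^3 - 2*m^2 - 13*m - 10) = (m + 4)/(m - 5)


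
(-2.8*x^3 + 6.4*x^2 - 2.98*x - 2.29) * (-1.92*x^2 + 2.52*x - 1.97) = 5.376*x^5 - 19.344*x^4 + 27.3656*x^3 - 15.7208*x^2 + 0.0997999999999992*x + 4.5113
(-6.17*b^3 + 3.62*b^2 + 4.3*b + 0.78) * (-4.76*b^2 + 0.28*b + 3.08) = 29.3692*b^5 - 18.9588*b^4 - 38.458*b^3 + 8.6408*b^2 + 13.4624*b + 2.4024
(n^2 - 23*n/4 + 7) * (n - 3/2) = n^3 - 29*n^2/4 + 125*n/8 - 21/2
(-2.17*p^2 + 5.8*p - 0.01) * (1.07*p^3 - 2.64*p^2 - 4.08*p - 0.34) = -2.3219*p^5 + 11.9348*p^4 - 6.4691*p^3 - 22.8998*p^2 - 1.9312*p + 0.0034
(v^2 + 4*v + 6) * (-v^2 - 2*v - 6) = -v^4 - 6*v^3 - 20*v^2 - 36*v - 36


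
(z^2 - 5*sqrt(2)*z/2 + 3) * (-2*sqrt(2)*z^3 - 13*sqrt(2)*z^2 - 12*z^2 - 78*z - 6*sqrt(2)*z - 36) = -2*sqrt(2)*z^5 - 13*sqrt(2)*z^4 - 2*z^4 - 13*z^3 + 18*sqrt(2)*z^3 - 42*z^2 + 156*sqrt(2)*z^2 - 234*z + 72*sqrt(2)*z - 108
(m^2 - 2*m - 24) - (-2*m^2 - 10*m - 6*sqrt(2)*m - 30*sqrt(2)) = 3*m^2 + 8*m + 6*sqrt(2)*m - 24 + 30*sqrt(2)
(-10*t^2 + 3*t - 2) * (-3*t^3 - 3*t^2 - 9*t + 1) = 30*t^5 + 21*t^4 + 87*t^3 - 31*t^2 + 21*t - 2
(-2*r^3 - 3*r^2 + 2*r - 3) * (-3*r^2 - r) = 6*r^5 + 11*r^4 - 3*r^3 + 7*r^2 + 3*r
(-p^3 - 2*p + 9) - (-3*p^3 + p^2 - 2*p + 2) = 2*p^3 - p^2 + 7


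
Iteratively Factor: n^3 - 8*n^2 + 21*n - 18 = (n - 3)*(n^2 - 5*n + 6) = (n - 3)*(n - 2)*(n - 3)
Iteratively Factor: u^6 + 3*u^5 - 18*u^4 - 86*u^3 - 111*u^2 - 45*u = (u + 1)*(u^5 + 2*u^4 - 20*u^3 - 66*u^2 - 45*u) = (u - 5)*(u + 1)*(u^4 + 7*u^3 + 15*u^2 + 9*u) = (u - 5)*(u + 1)*(u + 3)*(u^3 + 4*u^2 + 3*u) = (u - 5)*(u + 1)*(u + 3)^2*(u^2 + u) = u*(u - 5)*(u + 1)*(u + 3)^2*(u + 1)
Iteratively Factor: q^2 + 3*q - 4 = (q + 4)*(q - 1)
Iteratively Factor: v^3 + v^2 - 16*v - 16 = (v - 4)*(v^2 + 5*v + 4) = (v - 4)*(v + 1)*(v + 4)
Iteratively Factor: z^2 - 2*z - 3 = (z + 1)*(z - 3)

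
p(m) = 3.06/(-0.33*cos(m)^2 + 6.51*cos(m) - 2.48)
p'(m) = 3.06*(-0.66*sin(m)*cos(m) + 6.51*sin(m))/(-0.33*cos(m)^2 + 6.51*cos(m) - 2.48)^2 = (19.9206 - 2.0196*cos(m))*sin(m)/(0.33*cos(m)^2 - 6.51*cos(m) + 2.48)^2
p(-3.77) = -0.38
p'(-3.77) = 0.20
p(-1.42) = -2.03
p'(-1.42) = -8.51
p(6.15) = 0.84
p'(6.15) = -0.18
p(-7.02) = 1.42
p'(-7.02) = -2.65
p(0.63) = 1.19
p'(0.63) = 1.64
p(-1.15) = 24.64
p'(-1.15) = -1130.13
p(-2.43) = -0.40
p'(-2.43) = -0.24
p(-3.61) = -0.36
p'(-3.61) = 0.13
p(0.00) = 0.83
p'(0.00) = 0.00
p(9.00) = -0.35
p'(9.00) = 0.12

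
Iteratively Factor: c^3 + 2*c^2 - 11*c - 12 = (c + 1)*(c^2 + c - 12) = (c - 3)*(c + 1)*(c + 4)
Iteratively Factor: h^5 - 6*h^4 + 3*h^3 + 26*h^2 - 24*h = (h - 1)*(h^4 - 5*h^3 - 2*h^2 + 24*h) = h*(h - 1)*(h^3 - 5*h^2 - 2*h + 24) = h*(h - 1)*(h + 2)*(h^2 - 7*h + 12) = h*(h - 3)*(h - 1)*(h + 2)*(h - 4)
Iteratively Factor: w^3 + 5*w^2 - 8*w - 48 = (w - 3)*(w^2 + 8*w + 16) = (w - 3)*(w + 4)*(w + 4)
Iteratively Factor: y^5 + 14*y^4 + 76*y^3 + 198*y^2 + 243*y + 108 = (y + 3)*(y^4 + 11*y^3 + 43*y^2 + 69*y + 36) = (y + 1)*(y + 3)*(y^3 + 10*y^2 + 33*y + 36) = (y + 1)*(y + 3)^2*(y^2 + 7*y + 12) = (y + 1)*(y + 3)^3*(y + 4)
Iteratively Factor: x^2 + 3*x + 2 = (x + 1)*(x + 2)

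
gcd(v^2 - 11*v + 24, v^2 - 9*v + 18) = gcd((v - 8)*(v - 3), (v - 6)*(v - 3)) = v - 3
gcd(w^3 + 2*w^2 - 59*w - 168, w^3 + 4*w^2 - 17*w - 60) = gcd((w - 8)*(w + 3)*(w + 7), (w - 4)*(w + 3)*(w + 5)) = w + 3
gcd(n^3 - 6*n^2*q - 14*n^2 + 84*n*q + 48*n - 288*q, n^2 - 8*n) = n - 8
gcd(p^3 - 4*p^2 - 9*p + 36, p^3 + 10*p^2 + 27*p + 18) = p + 3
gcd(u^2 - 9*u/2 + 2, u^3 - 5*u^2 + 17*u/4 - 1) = u^2 - 9*u/2 + 2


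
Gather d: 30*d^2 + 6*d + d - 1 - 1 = 30*d^2 + 7*d - 2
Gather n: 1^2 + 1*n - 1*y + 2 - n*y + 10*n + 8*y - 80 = n*(11 - y) + 7*y - 77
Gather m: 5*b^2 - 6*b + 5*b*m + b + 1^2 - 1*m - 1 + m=5*b^2 + 5*b*m - 5*b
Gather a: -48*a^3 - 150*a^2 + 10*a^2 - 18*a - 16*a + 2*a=-48*a^3 - 140*a^2 - 32*a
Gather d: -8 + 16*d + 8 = 16*d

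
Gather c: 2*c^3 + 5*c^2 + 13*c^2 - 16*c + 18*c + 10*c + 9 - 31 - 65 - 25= 2*c^3 + 18*c^2 + 12*c - 112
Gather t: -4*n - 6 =-4*n - 6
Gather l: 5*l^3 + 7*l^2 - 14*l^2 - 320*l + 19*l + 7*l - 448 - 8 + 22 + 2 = 5*l^3 - 7*l^2 - 294*l - 432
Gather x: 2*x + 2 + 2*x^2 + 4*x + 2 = 2*x^2 + 6*x + 4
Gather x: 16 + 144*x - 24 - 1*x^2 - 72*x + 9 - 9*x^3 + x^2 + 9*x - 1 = -9*x^3 + 81*x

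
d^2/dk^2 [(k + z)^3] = 6*k + 6*z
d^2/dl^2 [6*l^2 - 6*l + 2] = 12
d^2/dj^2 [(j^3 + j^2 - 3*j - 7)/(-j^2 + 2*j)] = 2*(-3*j^3 + 21*j^2 - 42*j + 28)/(j^3*(j^3 - 6*j^2 + 12*j - 8))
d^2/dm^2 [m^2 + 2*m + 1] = 2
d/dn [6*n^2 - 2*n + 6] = 12*n - 2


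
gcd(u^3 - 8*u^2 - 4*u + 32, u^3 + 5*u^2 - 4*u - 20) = u^2 - 4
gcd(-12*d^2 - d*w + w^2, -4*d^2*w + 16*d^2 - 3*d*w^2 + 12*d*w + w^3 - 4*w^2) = -4*d + w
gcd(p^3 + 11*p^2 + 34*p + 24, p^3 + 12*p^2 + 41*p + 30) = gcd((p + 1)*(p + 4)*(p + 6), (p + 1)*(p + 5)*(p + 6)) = p^2 + 7*p + 6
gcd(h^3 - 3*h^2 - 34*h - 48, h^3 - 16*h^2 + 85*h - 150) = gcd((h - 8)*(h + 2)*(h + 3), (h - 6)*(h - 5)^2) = 1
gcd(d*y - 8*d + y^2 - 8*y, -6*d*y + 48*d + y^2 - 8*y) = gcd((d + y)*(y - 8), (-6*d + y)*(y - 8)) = y - 8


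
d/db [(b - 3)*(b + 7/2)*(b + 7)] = 3*b^2 + 15*b - 7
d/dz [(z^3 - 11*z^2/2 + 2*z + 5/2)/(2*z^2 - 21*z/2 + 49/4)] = 4*(8*z^4 - 84*z^3 + 362*z^2 - 579*z + 203)/(64*z^4 - 672*z^3 + 2548*z^2 - 4116*z + 2401)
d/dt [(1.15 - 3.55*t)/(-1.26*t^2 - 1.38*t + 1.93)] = (-4.473*t^2 + 2.898*t - 5.2645)/(1.5876*t^4 + 3.4776*t^3 - 2.9592*t^2 - 5.3268*t + 3.7249)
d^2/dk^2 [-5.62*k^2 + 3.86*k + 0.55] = -11.2400000000000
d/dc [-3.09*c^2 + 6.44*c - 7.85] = 6.44 - 6.18*c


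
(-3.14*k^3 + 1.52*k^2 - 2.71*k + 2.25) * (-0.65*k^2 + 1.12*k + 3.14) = 2.041*k^5 - 4.5048*k^4 - 6.3957*k^3 + 0.2751*k^2 - 5.9894*k + 7.065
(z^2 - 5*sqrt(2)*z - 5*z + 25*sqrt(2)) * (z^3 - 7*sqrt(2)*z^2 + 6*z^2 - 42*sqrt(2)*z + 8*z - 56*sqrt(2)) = z^5 - 12*sqrt(2)*z^4 + z^4 - 12*sqrt(2)*z^3 + 48*z^3 + 30*z^2 + 264*sqrt(2)*z^2 - 1540*z + 480*sqrt(2)*z - 2800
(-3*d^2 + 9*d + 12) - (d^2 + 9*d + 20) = -4*d^2 - 8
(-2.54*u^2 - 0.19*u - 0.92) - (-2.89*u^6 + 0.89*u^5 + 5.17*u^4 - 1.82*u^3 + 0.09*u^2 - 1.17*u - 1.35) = 2.89*u^6 - 0.89*u^5 - 5.17*u^4 + 1.82*u^3 - 2.63*u^2 + 0.98*u + 0.43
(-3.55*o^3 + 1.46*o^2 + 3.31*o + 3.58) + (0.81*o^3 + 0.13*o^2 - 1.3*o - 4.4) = -2.74*o^3 + 1.59*o^2 + 2.01*o - 0.82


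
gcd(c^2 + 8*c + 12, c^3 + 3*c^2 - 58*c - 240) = c + 6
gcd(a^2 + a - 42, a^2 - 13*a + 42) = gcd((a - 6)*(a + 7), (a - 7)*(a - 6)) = a - 6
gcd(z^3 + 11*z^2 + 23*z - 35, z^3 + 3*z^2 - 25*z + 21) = z^2 + 6*z - 7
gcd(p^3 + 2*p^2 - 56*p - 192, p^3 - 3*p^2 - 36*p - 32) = p^2 - 4*p - 32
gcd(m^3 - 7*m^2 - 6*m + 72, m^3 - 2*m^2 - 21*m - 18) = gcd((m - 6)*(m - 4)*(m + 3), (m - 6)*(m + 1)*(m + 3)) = m^2 - 3*m - 18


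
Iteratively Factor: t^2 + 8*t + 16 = (t + 4)*(t + 4)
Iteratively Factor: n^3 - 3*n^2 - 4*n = (n)*(n^2 - 3*n - 4) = n*(n - 4)*(n + 1)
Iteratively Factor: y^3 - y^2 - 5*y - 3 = (y + 1)*(y^2 - 2*y - 3) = (y - 3)*(y + 1)*(y + 1)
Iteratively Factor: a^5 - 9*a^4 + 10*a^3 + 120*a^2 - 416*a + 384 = (a - 3)*(a^4 - 6*a^3 - 8*a^2 + 96*a - 128) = (a - 4)*(a - 3)*(a^3 - 2*a^2 - 16*a + 32) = (a - 4)^2*(a - 3)*(a^2 + 2*a - 8) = (a - 4)^2*(a - 3)*(a + 4)*(a - 2)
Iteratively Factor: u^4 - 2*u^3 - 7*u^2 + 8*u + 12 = (u + 2)*(u^3 - 4*u^2 + u + 6) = (u + 1)*(u + 2)*(u^2 - 5*u + 6) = (u - 2)*(u + 1)*(u + 2)*(u - 3)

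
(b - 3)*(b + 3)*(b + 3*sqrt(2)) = b^3 + 3*sqrt(2)*b^2 - 9*b - 27*sqrt(2)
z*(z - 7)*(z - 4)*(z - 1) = z^4 - 12*z^3 + 39*z^2 - 28*z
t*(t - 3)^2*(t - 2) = t^4 - 8*t^3 + 21*t^2 - 18*t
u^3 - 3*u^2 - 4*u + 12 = (u - 3)*(u - 2)*(u + 2)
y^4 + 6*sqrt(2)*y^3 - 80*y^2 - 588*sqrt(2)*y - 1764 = (y - 7*sqrt(2))*(y + 3*sqrt(2))^2*(y + 7*sqrt(2))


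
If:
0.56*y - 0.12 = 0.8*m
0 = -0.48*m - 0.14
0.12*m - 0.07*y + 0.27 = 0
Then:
No Solution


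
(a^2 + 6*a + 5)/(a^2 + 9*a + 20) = (a + 1)/(a + 4)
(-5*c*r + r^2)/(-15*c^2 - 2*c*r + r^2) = r/(3*c + r)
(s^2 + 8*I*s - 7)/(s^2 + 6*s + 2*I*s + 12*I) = (s^2 + 8*I*s - 7)/(s^2 + 2*s*(3 + I) + 12*I)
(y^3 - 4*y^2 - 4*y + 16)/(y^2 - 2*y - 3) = (-y^3 + 4*y^2 + 4*y - 16)/(-y^2 + 2*y + 3)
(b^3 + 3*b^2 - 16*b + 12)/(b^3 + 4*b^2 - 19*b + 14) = (b + 6)/(b + 7)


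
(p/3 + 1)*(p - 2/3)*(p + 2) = p^3/3 + 13*p^2/9 + 8*p/9 - 4/3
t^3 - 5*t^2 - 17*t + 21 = (t - 7)*(t - 1)*(t + 3)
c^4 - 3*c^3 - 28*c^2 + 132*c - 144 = (c - 4)*(c - 3)*(c - 2)*(c + 6)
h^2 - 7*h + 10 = (h - 5)*(h - 2)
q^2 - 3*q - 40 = (q - 8)*(q + 5)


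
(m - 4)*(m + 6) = m^2 + 2*m - 24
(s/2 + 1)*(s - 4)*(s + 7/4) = s^3/2 - s^2/8 - 23*s/4 - 7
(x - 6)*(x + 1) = x^2 - 5*x - 6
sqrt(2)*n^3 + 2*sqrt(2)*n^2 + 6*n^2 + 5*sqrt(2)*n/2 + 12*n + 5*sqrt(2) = (n + 2)*(n + 5*sqrt(2)/2)*(sqrt(2)*n + 1)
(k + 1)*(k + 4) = k^2 + 5*k + 4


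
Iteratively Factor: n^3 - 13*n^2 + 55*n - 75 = (n - 3)*(n^2 - 10*n + 25) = (n - 5)*(n - 3)*(n - 5)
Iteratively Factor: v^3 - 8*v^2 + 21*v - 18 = (v - 3)*(v^2 - 5*v + 6) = (v - 3)*(v - 2)*(v - 3)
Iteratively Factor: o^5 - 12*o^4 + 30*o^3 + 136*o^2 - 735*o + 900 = (o - 5)*(o^4 - 7*o^3 - 5*o^2 + 111*o - 180) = (o - 5)^2*(o^3 - 2*o^2 - 15*o + 36) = (o - 5)^2*(o + 4)*(o^2 - 6*o + 9) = (o - 5)^2*(o - 3)*(o + 4)*(o - 3)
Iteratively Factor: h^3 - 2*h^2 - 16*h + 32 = (h - 2)*(h^2 - 16) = (h - 2)*(h + 4)*(h - 4)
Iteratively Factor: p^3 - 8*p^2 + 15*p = (p)*(p^2 - 8*p + 15) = p*(p - 3)*(p - 5)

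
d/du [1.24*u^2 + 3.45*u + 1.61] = 2.48*u + 3.45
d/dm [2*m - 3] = 2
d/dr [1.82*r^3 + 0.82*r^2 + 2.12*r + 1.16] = 5.46*r^2 + 1.64*r + 2.12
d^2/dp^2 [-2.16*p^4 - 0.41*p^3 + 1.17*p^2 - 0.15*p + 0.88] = -25.92*p^2 - 2.46*p + 2.34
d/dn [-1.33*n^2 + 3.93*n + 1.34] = 3.93 - 2.66*n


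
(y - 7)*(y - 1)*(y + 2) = y^3 - 6*y^2 - 9*y + 14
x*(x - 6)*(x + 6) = x^3 - 36*x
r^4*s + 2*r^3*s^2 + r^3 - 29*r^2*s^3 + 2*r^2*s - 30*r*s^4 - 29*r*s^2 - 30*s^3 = (r - 5*s)*(r + s)*(r + 6*s)*(r*s + 1)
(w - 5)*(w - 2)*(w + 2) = w^3 - 5*w^2 - 4*w + 20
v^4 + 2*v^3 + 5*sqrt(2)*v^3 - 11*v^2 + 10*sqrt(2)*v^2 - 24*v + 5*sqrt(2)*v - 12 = (v + 1)^2*(v - sqrt(2))*(v + 6*sqrt(2))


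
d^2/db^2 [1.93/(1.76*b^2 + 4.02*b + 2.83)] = (-11.956736*b^2 - 27.310272*b + 1.93*(3.52*b + 4.02)*(7.04*b + 8.04) - 19.225888)/(1.76*b^2 + 4.02*b + 2.83)^3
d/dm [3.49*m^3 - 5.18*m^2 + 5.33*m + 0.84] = 10.47*m^2 - 10.36*m + 5.33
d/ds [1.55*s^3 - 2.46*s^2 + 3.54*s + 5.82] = 4.65*s^2 - 4.92*s + 3.54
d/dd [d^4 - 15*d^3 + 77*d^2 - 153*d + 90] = 4*d^3 - 45*d^2 + 154*d - 153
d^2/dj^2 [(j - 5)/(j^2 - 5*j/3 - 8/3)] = 6*((20 - 9*j)*(-3*j^2 + 5*j + 8) - (j - 5)*(6*j - 5)^2)/(-3*j^2 + 5*j + 8)^3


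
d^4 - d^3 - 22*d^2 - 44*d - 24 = (d - 6)*(d + 1)*(d + 2)^2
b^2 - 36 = (b - 6)*(b + 6)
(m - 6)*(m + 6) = m^2 - 36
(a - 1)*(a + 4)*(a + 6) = a^3 + 9*a^2 + 14*a - 24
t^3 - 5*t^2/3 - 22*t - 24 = (t - 6)*(t + 4/3)*(t + 3)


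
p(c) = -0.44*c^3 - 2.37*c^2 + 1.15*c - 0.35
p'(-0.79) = 4.07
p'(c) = -1.32*c^2 - 4.74*c + 1.15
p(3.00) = -30.11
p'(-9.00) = -63.11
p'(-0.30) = 2.45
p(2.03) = -11.46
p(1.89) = -9.61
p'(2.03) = -13.91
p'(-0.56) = 3.39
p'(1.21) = -6.52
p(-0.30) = -0.90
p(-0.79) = -2.52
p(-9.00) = 118.09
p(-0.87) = -2.85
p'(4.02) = -39.24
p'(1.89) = -12.52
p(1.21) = -3.21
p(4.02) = -62.61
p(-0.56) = -1.66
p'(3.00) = -24.95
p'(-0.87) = 4.27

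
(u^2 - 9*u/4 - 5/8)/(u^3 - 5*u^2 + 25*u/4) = (4*u + 1)/(2*u*(2*u - 5))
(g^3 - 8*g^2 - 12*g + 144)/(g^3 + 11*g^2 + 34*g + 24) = (g^2 - 12*g + 36)/(g^2 + 7*g + 6)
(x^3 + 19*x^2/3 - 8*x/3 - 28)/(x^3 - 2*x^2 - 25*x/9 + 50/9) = 3*(3*x^2 + 25*x + 42)/(9*x^2 - 25)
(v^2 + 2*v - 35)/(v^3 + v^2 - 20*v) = (v^2 + 2*v - 35)/(v*(v^2 + v - 20))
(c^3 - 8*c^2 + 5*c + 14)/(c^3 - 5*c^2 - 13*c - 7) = (c - 2)/(c + 1)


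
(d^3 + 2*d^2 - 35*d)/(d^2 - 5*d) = d + 7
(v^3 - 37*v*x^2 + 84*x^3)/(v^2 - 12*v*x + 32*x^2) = (-v^2 - 4*v*x + 21*x^2)/(-v + 8*x)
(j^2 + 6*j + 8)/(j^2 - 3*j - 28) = (j + 2)/(j - 7)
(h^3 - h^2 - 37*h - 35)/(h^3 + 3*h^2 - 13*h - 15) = (h - 7)/(h - 3)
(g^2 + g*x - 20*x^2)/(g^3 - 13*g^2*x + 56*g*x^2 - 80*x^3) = (g + 5*x)/(g^2 - 9*g*x + 20*x^2)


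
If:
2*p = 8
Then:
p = 4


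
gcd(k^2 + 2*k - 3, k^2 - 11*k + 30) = 1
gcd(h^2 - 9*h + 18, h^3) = 1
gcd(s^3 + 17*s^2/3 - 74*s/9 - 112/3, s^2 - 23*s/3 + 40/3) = s - 8/3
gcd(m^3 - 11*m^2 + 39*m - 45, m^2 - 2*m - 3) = m - 3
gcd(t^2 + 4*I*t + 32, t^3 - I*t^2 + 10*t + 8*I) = t - 4*I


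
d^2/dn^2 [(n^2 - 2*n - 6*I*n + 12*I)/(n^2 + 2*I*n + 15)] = (n^3*(-4 - 16*I) + n^2*(-90 + 72*I) + n*(36 + 540*I) + 90 - 336*I)/(n^6 + 6*I*n^5 + 33*n^4 + 172*I*n^3 + 495*n^2 + 1350*I*n + 3375)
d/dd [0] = 0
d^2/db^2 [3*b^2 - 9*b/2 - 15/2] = 6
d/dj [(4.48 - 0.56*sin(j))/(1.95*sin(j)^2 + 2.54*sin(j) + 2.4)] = (1.092*sin(j)^2 - 17.472*sin(j) - 12.7232)*cos(j)/(3.8025*sin(j)^4 + 9.906*sin(j)^3 + 15.8116*sin(j)^2 + 12.192*sin(j) + 5.76)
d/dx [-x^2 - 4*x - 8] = -2*x - 4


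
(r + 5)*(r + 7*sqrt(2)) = r^2 + 5*r + 7*sqrt(2)*r + 35*sqrt(2)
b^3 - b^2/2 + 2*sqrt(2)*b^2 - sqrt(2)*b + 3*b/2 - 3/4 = (b - 1/2)*(b + sqrt(2)/2)*(b + 3*sqrt(2)/2)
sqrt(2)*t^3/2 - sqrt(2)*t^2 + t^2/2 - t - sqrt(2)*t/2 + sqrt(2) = (t - 2)*(t - sqrt(2)/2)*(sqrt(2)*t/2 + 1)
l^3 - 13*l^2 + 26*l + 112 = (l - 8)*(l - 7)*(l + 2)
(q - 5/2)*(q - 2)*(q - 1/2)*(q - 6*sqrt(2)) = q^4 - 6*sqrt(2)*q^3 - 5*q^3 + 29*q^2/4 + 30*sqrt(2)*q^2 - 87*sqrt(2)*q/2 - 5*q/2 + 15*sqrt(2)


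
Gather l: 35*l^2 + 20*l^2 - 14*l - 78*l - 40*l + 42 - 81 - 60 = 55*l^2 - 132*l - 99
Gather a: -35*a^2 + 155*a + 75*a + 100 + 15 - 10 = -35*a^2 + 230*a + 105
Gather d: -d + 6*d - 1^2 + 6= 5*d + 5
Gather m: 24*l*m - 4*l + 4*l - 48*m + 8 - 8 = m*(24*l - 48)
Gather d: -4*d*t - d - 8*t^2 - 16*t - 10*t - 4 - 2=d*(-4*t - 1) - 8*t^2 - 26*t - 6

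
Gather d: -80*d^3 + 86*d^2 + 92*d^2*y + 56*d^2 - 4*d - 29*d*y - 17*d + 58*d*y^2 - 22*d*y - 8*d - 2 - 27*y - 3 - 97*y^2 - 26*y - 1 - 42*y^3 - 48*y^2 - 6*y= -80*d^3 + d^2*(92*y + 142) + d*(58*y^2 - 51*y - 29) - 42*y^3 - 145*y^2 - 59*y - 6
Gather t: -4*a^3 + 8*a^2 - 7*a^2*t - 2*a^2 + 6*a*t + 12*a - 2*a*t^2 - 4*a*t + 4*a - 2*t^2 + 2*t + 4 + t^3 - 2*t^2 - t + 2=-4*a^3 + 6*a^2 + 16*a + t^3 + t^2*(-2*a - 4) + t*(-7*a^2 + 2*a + 1) + 6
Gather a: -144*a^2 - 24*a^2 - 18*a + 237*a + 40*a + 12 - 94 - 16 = -168*a^2 + 259*a - 98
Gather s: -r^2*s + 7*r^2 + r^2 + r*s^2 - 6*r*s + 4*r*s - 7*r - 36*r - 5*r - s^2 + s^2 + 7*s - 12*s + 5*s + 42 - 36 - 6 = 8*r^2 + r*s^2 - 48*r + s*(-r^2 - 2*r)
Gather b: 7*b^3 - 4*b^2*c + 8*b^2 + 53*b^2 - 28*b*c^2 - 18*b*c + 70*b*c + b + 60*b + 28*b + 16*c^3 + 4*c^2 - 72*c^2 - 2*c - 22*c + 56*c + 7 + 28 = 7*b^3 + b^2*(61 - 4*c) + b*(-28*c^2 + 52*c + 89) + 16*c^3 - 68*c^2 + 32*c + 35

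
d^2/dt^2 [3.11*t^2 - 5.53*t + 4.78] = 6.22000000000000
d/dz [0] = 0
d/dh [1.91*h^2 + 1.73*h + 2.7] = 3.82*h + 1.73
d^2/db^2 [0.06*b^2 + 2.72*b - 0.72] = 0.120000000000000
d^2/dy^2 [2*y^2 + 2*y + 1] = 4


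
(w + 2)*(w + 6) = w^2 + 8*w + 12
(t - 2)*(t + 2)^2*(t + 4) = t^4 + 6*t^3 + 4*t^2 - 24*t - 32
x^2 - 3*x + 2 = (x - 2)*(x - 1)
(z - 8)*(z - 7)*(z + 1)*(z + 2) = z^4 - 12*z^3 + 13*z^2 + 138*z + 112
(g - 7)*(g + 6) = g^2 - g - 42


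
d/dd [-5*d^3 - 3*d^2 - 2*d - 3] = -15*d^2 - 6*d - 2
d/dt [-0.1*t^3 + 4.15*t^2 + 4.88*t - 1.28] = -0.3*t^2 + 8.3*t + 4.88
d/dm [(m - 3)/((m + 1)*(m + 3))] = (-m^2 + 6*m + 15)/(m^4 + 8*m^3 + 22*m^2 + 24*m + 9)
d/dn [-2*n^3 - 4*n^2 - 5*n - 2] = -6*n^2 - 8*n - 5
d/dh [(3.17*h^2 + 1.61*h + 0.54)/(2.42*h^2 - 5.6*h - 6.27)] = (-21.6482*h^2 - 42.3654*h - 7.0707)/(5.8564*h^4 - 27.104*h^3 + 1.0132*h^2 + 70.224*h + 39.3129)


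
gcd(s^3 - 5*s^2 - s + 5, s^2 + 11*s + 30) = 1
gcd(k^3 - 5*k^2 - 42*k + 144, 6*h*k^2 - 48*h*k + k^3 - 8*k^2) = k - 8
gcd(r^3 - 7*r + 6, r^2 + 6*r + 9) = r + 3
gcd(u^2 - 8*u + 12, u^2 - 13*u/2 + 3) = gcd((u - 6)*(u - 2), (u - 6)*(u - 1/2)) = u - 6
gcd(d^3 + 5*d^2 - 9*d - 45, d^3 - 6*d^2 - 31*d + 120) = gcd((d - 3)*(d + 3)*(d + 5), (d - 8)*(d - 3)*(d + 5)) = d^2 + 2*d - 15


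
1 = 1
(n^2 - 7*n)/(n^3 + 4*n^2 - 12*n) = (n - 7)/(n^2 + 4*n - 12)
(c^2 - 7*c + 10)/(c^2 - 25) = (c - 2)/(c + 5)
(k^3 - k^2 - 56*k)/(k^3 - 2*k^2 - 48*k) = (k + 7)/(k + 6)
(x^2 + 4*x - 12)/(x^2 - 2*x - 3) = (-x^2 - 4*x + 12)/(-x^2 + 2*x + 3)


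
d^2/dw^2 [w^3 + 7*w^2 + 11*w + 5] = 6*w + 14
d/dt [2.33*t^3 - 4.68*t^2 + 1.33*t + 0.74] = 6.99*t^2 - 9.36*t + 1.33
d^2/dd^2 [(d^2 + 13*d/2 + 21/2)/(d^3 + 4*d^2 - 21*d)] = (2*d^6 + 39*d^5 + 408*d^4 + 1321*d^3 - 315*d^2 - 5292*d + 9261)/(d^3*(d^6 + 12*d^5 - 15*d^4 - 440*d^3 + 315*d^2 + 5292*d - 9261))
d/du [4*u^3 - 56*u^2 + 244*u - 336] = 12*u^2 - 112*u + 244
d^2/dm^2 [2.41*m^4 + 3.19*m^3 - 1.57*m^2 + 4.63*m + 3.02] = 28.92*m^2 + 19.14*m - 3.14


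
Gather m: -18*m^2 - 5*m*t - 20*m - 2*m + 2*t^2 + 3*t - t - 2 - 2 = -18*m^2 + m*(-5*t - 22) + 2*t^2 + 2*t - 4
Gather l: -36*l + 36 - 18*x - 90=-36*l - 18*x - 54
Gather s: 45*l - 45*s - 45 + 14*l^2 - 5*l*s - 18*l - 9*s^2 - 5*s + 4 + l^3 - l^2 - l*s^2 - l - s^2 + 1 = l^3 + 13*l^2 + 26*l + s^2*(-l - 10) + s*(-5*l - 50) - 40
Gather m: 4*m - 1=4*m - 1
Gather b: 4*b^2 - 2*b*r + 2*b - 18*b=4*b^2 + b*(-2*r - 16)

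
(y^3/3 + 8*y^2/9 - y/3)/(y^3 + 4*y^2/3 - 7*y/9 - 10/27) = 3*y*(3*y^2 + 8*y - 3)/(27*y^3 + 36*y^2 - 21*y - 10)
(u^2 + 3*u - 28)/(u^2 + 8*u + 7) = (u - 4)/(u + 1)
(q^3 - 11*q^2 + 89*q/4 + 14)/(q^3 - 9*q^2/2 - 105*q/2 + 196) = (q + 1/2)/(q + 7)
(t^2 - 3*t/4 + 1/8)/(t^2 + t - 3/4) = (4*t - 1)/(2*(2*t + 3))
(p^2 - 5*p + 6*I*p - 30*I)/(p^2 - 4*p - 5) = (p + 6*I)/(p + 1)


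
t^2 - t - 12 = (t - 4)*(t + 3)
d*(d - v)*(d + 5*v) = d^3 + 4*d^2*v - 5*d*v^2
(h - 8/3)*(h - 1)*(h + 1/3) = h^3 - 10*h^2/3 + 13*h/9 + 8/9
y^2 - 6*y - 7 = (y - 7)*(y + 1)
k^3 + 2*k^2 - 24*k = k*(k - 4)*(k + 6)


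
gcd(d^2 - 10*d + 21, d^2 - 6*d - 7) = d - 7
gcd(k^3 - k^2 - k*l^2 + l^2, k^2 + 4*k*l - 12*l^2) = 1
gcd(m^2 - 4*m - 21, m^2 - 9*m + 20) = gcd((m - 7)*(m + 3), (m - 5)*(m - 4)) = 1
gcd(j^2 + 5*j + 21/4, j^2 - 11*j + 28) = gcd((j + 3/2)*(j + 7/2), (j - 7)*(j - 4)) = 1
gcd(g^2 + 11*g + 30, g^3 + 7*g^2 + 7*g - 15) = g + 5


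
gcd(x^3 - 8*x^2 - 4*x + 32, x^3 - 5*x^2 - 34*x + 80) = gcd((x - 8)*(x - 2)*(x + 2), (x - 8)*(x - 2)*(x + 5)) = x^2 - 10*x + 16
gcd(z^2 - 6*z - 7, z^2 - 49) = z - 7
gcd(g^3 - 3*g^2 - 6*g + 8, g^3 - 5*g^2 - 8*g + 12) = g^2 + g - 2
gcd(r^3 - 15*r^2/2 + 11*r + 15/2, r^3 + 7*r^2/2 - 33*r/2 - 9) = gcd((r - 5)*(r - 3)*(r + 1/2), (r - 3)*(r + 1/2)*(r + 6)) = r^2 - 5*r/2 - 3/2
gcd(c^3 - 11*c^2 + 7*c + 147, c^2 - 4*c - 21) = c^2 - 4*c - 21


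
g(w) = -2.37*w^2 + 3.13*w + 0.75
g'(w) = 3.13 - 4.74*w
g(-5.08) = -76.31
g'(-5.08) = 27.21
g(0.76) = 1.76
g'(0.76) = -0.47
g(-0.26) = -0.22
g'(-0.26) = 4.36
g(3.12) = -12.55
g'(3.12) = -11.66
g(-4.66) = -65.30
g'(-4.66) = 25.22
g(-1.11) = -5.64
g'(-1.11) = 8.39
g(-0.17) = 0.15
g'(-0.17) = 3.94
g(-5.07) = -76.04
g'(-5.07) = 27.16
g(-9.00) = -219.39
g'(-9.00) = 45.79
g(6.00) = -65.79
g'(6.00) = -25.31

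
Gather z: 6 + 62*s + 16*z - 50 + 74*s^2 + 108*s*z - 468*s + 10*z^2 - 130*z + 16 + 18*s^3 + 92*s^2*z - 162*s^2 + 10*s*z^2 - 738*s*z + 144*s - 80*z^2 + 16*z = 18*s^3 - 88*s^2 - 262*s + z^2*(10*s - 70) + z*(92*s^2 - 630*s - 98) - 28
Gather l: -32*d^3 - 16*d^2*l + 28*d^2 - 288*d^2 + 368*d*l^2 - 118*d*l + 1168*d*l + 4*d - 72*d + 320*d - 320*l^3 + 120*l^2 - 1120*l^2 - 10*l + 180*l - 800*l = -32*d^3 - 260*d^2 + 252*d - 320*l^3 + l^2*(368*d - 1000) + l*(-16*d^2 + 1050*d - 630)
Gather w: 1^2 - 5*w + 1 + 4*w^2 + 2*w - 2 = 4*w^2 - 3*w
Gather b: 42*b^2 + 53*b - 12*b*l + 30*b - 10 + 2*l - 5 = 42*b^2 + b*(83 - 12*l) + 2*l - 15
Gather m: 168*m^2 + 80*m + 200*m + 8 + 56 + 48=168*m^2 + 280*m + 112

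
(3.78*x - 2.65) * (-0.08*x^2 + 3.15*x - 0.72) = -0.3024*x^3 + 12.119*x^2 - 11.0691*x + 1.908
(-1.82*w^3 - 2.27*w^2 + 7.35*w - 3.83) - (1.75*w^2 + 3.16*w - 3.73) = -1.82*w^3 - 4.02*w^2 + 4.19*w - 0.1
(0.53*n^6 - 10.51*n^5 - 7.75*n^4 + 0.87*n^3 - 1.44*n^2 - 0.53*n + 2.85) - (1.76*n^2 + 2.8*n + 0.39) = 0.53*n^6 - 10.51*n^5 - 7.75*n^4 + 0.87*n^3 - 3.2*n^2 - 3.33*n + 2.46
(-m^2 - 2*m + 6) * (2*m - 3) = -2*m^3 - m^2 + 18*m - 18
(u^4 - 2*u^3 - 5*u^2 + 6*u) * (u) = u^5 - 2*u^4 - 5*u^3 + 6*u^2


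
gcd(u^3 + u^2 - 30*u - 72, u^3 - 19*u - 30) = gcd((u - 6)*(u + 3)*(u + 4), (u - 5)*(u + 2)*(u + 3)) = u + 3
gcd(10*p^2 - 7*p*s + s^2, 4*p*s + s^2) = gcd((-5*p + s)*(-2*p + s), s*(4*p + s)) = 1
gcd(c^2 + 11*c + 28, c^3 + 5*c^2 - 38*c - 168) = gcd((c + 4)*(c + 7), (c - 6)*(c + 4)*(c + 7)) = c^2 + 11*c + 28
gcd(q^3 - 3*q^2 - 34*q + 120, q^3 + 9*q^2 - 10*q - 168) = q^2 + 2*q - 24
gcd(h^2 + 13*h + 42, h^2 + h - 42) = h + 7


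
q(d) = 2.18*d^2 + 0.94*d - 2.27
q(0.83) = 0.01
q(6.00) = 81.85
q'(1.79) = 8.74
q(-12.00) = 300.37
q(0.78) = -0.21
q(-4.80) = 43.45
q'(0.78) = 4.34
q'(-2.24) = -8.83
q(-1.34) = 0.38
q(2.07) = 9.02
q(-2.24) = 6.56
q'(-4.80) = -19.99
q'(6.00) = 27.10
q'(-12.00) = -51.38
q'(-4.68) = -19.46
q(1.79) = 6.40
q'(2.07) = 9.97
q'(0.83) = 4.56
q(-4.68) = 41.08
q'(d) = 4.36*d + 0.94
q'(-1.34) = -4.90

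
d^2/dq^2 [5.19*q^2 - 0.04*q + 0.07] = 10.3800000000000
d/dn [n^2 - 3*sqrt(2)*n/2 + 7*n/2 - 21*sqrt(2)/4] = 2*n - 3*sqrt(2)/2 + 7/2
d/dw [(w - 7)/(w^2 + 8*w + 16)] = (18 - w)/(w^3 + 12*w^2 + 48*w + 64)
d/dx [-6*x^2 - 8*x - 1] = -12*x - 8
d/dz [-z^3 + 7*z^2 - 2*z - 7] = -3*z^2 + 14*z - 2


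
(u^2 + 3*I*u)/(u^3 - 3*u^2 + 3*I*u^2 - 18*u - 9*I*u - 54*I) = u/(u^2 - 3*u - 18)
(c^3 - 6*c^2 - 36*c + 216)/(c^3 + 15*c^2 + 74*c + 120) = (c^2 - 12*c + 36)/(c^2 + 9*c + 20)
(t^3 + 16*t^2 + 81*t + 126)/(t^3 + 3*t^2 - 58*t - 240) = (t^2 + 10*t + 21)/(t^2 - 3*t - 40)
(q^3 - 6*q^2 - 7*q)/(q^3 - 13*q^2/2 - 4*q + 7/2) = 2*q/(2*q - 1)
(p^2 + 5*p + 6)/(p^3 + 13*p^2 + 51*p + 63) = (p + 2)/(p^2 + 10*p + 21)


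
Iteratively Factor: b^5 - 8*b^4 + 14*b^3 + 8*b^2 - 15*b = (b - 1)*(b^4 - 7*b^3 + 7*b^2 + 15*b) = (b - 5)*(b - 1)*(b^3 - 2*b^2 - 3*b) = (b - 5)*(b - 3)*(b - 1)*(b^2 + b) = b*(b - 5)*(b - 3)*(b - 1)*(b + 1)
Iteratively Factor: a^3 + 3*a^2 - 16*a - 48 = (a + 3)*(a^2 - 16) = (a + 3)*(a + 4)*(a - 4)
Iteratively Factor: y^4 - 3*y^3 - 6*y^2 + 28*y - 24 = (y - 2)*(y^3 - y^2 - 8*y + 12) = (y - 2)^2*(y^2 + y - 6) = (y - 2)^2*(y + 3)*(y - 2)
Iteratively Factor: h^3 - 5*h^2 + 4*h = (h - 1)*(h^2 - 4*h) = (h - 4)*(h - 1)*(h)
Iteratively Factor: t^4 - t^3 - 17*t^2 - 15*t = (t - 5)*(t^3 + 4*t^2 + 3*t) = t*(t - 5)*(t^2 + 4*t + 3) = t*(t - 5)*(t + 1)*(t + 3)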